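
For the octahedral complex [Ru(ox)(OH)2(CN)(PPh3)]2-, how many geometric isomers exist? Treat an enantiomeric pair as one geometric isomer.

Each ox is bidentate and must span two cis positions.
The distinct arrangements are (4 in all): OH cis (3 arrangements, 2 chiral); OH trans.

4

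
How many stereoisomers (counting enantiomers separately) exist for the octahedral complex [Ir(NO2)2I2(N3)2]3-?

6

In an octahedral complex each vertex has one trans partner and four cis neighbours.
Working through the distinct placements yields 5 geometric isomers: NO2 trans, I trans, N3 trans; NO2 cis, I trans, N3 cis; NO2 trans, I cis, N3 cis; NO2 cis, I cis, N3 cis (chiral); NO2 cis, I cis, N3 trans.
One of these lacks any improper symmetry element and so occurs as an enantiomeric pair, giving 5 + 1 = 6 stereoisomers in total.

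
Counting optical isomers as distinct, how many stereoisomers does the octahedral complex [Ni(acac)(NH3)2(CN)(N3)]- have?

6

In an octahedral complex each vertex has one trans partner and four cis neighbours.
Each acac is bidentate and must span two cis positions.
The distinct arrangements are (4 in all): NH3 cis (3 arrangements, 2 chiral); NH3 trans.
Of these, 2 lack any improper symmetry element and so occur as enantiomeric pairs, giving 4 + 2 = 6 stereoisomers in total.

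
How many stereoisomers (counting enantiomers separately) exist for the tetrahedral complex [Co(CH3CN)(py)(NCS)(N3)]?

Only one geometric arrangement is possible; it has no improper symmetry element, so it exists as a pair of enantiomers (2 stereoisomers).

2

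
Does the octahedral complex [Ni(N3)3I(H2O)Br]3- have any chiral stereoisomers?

yes

In an octahedral complex each vertex has one trans partner and four cis neighbours.
Working through the distinct placements yields 4 geometric isomers: N3 mer (3 arrangements); N3 fac (chiral).
One of these lacks any improper symmetry element and so occurs as an enantiomeric pair, giving 4 + 1 = 5 stereoisomers in total.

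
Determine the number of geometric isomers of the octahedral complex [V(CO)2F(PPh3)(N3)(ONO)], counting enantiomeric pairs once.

9

The six octahedral sites form three mutually perpendicular trans pairs.
Exhaustive case analysis gives 9 geometric isomers.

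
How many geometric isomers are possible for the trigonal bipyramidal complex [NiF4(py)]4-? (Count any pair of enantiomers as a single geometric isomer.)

In a trigonal bipyramid the two axial positions differ from the three equatorial ones.
Working through the distinct placements yields 2 geometric isomers: py equatorial; py axial.

2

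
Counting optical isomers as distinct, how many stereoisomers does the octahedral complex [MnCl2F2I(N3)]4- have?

An octahedron has six vertices in three trans pairs; every non-trans pair is cis.
There are 6 geometric isomers: Cl trans, F trans; Cl trans, F cis; Cl cis, F cis (3 arrangements, 2 chiral); Cl cis, F trans.
Of these, 2 lack any improper symmetry element and so occur as enantiomeric pairs, giving 6 + 2 = 8 stereoisomers in total.

8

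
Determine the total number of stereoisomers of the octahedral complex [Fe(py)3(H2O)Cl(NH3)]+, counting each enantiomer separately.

An octahedron has six vertices in three trans pairs; every non-trans pair is cis.
The distinct arrangements are (4 in all): py mer (3 arrangements); py fac (chiral).
One of these lacks any improper symmetry element and so occurs as an enantiomeric pair, giving 4 + 1 = 5 stereoisomers in total.

5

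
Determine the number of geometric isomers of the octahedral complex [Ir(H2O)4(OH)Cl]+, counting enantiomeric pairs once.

An octahedron has six vertices in three trans pairs; every non-trans pair is cis.
Systematic placement gives 2 geometric isomers: OH and Cl mutually cis; OH and Cl mutually trans.

2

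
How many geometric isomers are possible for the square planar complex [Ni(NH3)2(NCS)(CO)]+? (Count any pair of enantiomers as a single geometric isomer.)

A square has two trans pairs of vertices; adjacent vertices are cis.
Systematic placement gives 2 geometric isomers: NH3 cis; NH3 trans.

2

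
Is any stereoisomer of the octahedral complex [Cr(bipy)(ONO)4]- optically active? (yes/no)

An octahedron has six vertices in three trans pairs; every non-trans pair is cis.
Each bipy is bidentate and must span two cis positions.
Only one geometric arrangement is possible.

no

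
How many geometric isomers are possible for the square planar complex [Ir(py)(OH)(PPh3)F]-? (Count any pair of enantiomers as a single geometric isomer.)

3

A square has two trans pairs of vertices; adjacent vertices are cis.
The distinct arrangements are (3 in all): (F/PPh3 trans, OH/py trans); (F/py trans, OH/PPh3 trans); (F/OH trans, PPh3/py trans).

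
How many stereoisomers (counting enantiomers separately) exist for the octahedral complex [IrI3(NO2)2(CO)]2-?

3

In an octahedral complex each vertex has one trans partner and four cis neighbours.
Systematic placement gives 3 geometric isomers: I mer, NO2 trans; I fac, NO2 cis; I mer, NO2 cis.
Each arrangement has an internal mirror plane or centre of symmetry, so none is chiral.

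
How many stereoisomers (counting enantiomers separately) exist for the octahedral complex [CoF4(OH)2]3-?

2

The six octahedral sites form three mutually perpendicular trans pairs.
The distinct arrangements are (2 in all): OH trans; OH cis.
Each arrangement has an internal mirror plane or centre of symmetry, so none is chiral.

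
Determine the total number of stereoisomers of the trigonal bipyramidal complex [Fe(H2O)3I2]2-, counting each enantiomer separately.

3

In a trigonal bipyramid the two axial positions differ from the three equatorial ones.
Systematic placement gives 3 geometric isomers: I both equatorial; I one axial, one equatorial; I both axial.
Each arrangement has an internal mirror plane or centre of symmetry, so none is chiral.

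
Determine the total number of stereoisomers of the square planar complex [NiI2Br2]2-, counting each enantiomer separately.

In a square planar complex each vertex has one trans partner and two cis neighbours.
The distinct arrangements are (2 in all): I cis; I trans.
Each arrangement has an internal mirror plane or centre of symmetry, so none is chiral.

2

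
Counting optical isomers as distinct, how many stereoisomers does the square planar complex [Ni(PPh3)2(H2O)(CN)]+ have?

A square has two trans pairs of vertices; adjacent vertices are cis.
Working through the distinct placements yields 2 geometric isomers: PPh3 cis; PPh3 trans.
Each arrangement has an internal mirror plane or centre of symmetry, so none is chiral.

2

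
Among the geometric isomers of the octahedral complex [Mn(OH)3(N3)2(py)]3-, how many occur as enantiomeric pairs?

0

In an octahedral complex each vertex has one trans partner and four cis neighbours.
Working through the distinct placements yields 3 geometric isomers: OH mer, N3 trans; OH fac, N3 cis; OH mer, N3 cis.
Each arrangement has an internal mirror plane or centre of symmetry, so none is chiral.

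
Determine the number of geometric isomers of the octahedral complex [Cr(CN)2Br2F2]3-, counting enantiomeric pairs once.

There are 5 geometric isomers: CN trans, Br trans, F trans; CN cis, Br trans, F cis; CN cis, Br cis, F trans; CN cis, Br cis, F cis (chiral); CN trans, Br cis, F cis.

5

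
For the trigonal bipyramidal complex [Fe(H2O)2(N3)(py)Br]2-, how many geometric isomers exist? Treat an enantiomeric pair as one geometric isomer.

7

In a trigonal bipyramid the two axial positions differ from the three equatorial ones.
Exhaustive case analysis gives 7 geometric isomers.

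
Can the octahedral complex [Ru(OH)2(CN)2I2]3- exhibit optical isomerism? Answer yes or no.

In an octahedral complex each vertex has one trans partner and four cis neighbours.
Working through the distinct placements yields 5 geometric isomers: OH trans, CN trans, I trans; OH cis, CN trans, I cis; OH trans, CN cis, I cis; OH cis, CN cis, I cis (chiral); OH cis, CN cis, I trans.
One of these lacks any improper symmetry element and so occurs as an enantiomeric pair, giving 5 + 1 = 6 stereoisomers in total.

yes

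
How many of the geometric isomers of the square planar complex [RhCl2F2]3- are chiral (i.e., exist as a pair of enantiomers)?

A square has two trans pairs of vertices; adjacent vertices are cis.
Systematic placement gives 2 geometric isomers: Cl cis; Cl trans.
Each arrangement has an internal mirror plane or centre of symmetry, so none is chiral.

0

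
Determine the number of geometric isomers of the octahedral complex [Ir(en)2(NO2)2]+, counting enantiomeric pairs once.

Each en is bidentate and must span two cis positions.
Working through the distinct placements yields 2 geometric isomers: NO2 trans; NO2 cis (chiral).

2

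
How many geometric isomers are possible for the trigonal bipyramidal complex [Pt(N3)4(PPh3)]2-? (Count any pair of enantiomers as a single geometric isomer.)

In a trigonal bipyramid the two axial positions differ from the three equatorial ones.
Systematic placement gives 2 geometric isomers: PPh3 equatorial; PPh3 axial.

2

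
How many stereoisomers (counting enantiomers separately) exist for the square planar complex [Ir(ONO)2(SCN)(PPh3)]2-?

2

In a square planar complex each vertex has one trans partner and two cis neighbours.
Systematic placement gives 2 geometric isomers: ONO cis; ONO trans.
Each arrangement has an internal mirror plane or centre of symmetry, so none is chiral.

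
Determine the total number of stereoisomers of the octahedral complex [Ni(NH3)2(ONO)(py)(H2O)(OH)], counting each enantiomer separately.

Placing the ligands in turn and identifying arrangements related by rotation or reflection leaves 9 distinct geometric isomers.
Of these, 6 lack any improper symmetry element and so occur as enantiomeric pairs, giving 9 + 6 = 15 stereoisomers in total.

15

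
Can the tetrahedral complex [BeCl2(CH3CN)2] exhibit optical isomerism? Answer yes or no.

Only one geometric arrangement is possible.

no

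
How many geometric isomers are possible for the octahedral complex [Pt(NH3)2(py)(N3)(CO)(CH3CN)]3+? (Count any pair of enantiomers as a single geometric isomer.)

In an octahedral complex each vertex has one trans partner and four cis neighbours.
Exhaustive case analysis gives 9 geometric isomers.

9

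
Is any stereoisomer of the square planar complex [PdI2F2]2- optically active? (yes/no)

A square has two trans pairs of vertices; adjacent vertices are cis.
Systematic placement gives 2 geometric isomers: I cis; I trans.
Each arrangement has an internal mirror plane or centre of symmetry, so none is chiral.

no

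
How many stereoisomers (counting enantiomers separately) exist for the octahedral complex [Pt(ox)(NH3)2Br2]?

4

An octahedron has six vertices in three trans pairs; every non-trans pair is cis.
Each ox is bidentate and must span two cis positions.
The distinct arrangements are (3 in all): NH3 cis, Br trans; NH3 cis, Br cis (chiral); NH3 trans, Br cis.
One of these lacks any improper symmetry element and so occurs as an enantiomeric pair, giving 3 + 1 = 4 stereoisomers in total.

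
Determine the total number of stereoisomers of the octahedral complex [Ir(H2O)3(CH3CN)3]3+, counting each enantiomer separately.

In an octahedral complex each vertex has one trans partner and four cis neighbours.
Working through the distinct placements yields 2 geometric isomers: H2O mer; H2O fac.
Each arrangement has an internal mirror plane or centre of symmetry, so none is chiral.

2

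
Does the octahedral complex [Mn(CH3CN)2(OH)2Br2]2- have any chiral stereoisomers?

yes

In an octahedral complex each vertex has one trans partner and four cis neighbours.
There are 5 geometric isomers: CH3CN trans, OH trans, Br trans; CH3CN cis, OH cis, Br trans; CH3CN cis, OH trans, Br cis; CH3CN cis, OH cis, Br cis (chiral); CH3CN trans, OH cis, Br cis.
One of these lacks any improper symmetry element and so occurs as an enantiomeric pair, giving 5 + 1 = 6 stereoisomers in total.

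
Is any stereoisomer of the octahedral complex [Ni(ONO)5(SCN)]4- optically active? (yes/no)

Only one geometric arrangement is possible.

no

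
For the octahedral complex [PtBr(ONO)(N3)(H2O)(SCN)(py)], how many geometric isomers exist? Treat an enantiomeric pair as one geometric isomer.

15

An octahedron has six vertices in three trans pairs; every non-trans pair is cis.
Systematic enumeration (placing each ligand type in turn and discarding arrangements equivalent by rotation or reflection) gives 15 geometric isomers.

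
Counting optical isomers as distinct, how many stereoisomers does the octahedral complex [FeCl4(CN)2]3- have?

2

The distinct arrangements are (2 in all): CN trans; CN cis.
Each arrangement has an internal mirror plane or centre of symmetry, so none is chiral.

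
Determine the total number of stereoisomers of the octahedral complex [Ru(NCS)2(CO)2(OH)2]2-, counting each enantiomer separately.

6

An octahedron has six vertices in three trans pairs; every non-trans pair is cis.
The distinct arrangements are (5 in all): NCS trans, CO trans, OH trans; NCS cis, CO trans, OH cis; NCS cis, CO cis, OH trans; NCS cis, CO cis, OH cis (chiral); NCS trans, CO cis, OH cis.
One of these lacks any improper symmetry element and so occurs as an enantiomeric pair, giving 5 + 1 = 6 stereoisomers in total.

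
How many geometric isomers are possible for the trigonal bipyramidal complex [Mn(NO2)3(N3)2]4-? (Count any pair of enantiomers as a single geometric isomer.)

A trigonal bipyramid has two axial and three equatorial sites, which are chemically inequivalent.
There are 3 geometric isomers: N3 both axial; N3 one axial, one equatorial; N3 both equatorial.

3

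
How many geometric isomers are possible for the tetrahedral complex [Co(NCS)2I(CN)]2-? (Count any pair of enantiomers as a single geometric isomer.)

1

All four vertices of a tetrahedron are equivalent and mutually adjacent, so cis/trans isomerism cannot arise.
Only one geometric arrangement is possible.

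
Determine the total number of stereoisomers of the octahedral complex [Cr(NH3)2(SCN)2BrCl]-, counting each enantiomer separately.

An octahedron has six vertices in three trans pairs; every non-trans pair is cis.
Working through the distinct placements yields 6 geometric isomers: NH3 trans, SCN trans; NH3 cis, SCN cis (3 arrangements, 2 chiral); NH3 cis, SCN trans; NH3 trans, SCN cis.
Of these, 2 lack any improper symmetry element and so occur as enantiomeric pairs, giving 6 + 2 = 8 stereoisomers in total.

8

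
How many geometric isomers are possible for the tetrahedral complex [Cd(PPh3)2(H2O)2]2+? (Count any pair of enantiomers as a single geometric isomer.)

1

In a tetrahedral complex all four positions are equivalent and every pair of ligands is adjacent — there is no cis/trans distinction.
Only one geometric arrangement is possible.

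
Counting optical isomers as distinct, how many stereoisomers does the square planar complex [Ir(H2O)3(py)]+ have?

1

A square has two trans pairs of vertices; adjacent vertices are cis.
Only one geometric arrangement is possible.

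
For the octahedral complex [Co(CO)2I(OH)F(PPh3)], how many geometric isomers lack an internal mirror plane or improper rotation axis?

Placing the ligands in turn and identifying arrangements related by rotation or reflection leaves 9 distinct geometric isomers.
Of these, 6 lack any improper symmetry element and so occur as enantiomeric pairs, giving 9 + 6 = 15 stereoisomers in total.

6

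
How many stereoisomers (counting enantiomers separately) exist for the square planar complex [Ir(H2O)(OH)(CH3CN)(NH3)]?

In a square planar complex each vertex has one trans partner and two cis neighbours.
The distinct arrangements are (3 in all): (CH3CN/NH3 trans, H2O/OH trans); (CH3CN/OH trans, H2O/NH3 trans); (CH3CN/H2O trans, NH3/OH trans).
Each arrangement has an internal mirror plane or centre of symmetry, so none is chiral.

3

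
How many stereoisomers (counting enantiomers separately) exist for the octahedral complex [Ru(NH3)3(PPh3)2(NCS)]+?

An octahedron has six vertices in three trans pairs; every non-trans pair is cis.
There are 3 geometric isomers: NH3 mer, PPh3 trans; NH3 fac, PPh3 cis; NH3 mer, PPh3 cis.
Each arrangement has an internal mirror plane or centre of symmetry, so none is chiral.

3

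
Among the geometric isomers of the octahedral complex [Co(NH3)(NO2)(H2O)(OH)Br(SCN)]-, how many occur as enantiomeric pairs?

15

An octahedron has six vertices in three trans pairs; every non-trans pair is cis.
Systematic enumeration (placing each ligand type in turn and discarding arrangements equivalent by rotation or reflection) gives 15 geometric isomers.
Of these, 15 lack any improper symmetry element and so occur as enantiomeric pairs, giving 15 + 15 = 30 stereoisomers in total.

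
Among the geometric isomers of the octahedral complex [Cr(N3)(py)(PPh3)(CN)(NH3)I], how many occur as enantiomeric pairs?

In an octahedral complex each vertex has one trans partner and four cis neighbours.
Exhaustive case analysis gives 15 geometric isomers.
Of these, 15 lack any improper symmetry element and so occur as enantiomeric pairs, giving 15 + 15 = 30 stereoisomers in total.

15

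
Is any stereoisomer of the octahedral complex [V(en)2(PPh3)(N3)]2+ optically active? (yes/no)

yes

In an octahedral complex each vertex has one trans partner and four cis neighbours.
Each en is bidentate and must span two cis positions.
The distinct arrangements are (2 in all): PPh3 and N3 mutually trans; PPh3 and N3 mutually cis (chiral).
One of these lacks any improper symmetry element and so occurs as an enantiomeric pair, giving 2 + 1 = 3 stereoisomers in total.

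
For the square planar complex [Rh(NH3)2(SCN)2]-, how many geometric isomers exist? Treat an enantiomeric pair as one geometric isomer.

2

In a square planar complex each vertex has one trans partner and two cis neighbours.
The distinct arrangements are (2 in all): NH3 cis; NH3 trans.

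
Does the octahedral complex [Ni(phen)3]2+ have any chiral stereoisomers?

yes

An octahedron has six vertices in three trans pairs; every non-trans pair is cis.
Each phen is bidentate and must span two cis positions.
Only one geometric arrangement is possible; it has no improper symmetry element, so it exists as a pair of enantiomers (2 stereoisomers).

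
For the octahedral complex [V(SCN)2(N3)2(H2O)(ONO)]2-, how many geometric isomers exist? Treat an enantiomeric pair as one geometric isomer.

Systematic placement gives 6 geometric isomers: SCN trans, N3 cis; SCN cis, N3 cis (3 arrangements, 2 chiral); SCN trans, N3 trans; SCN cis, N3 trans.

6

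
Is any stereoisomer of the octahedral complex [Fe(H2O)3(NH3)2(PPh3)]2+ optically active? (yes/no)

no

In an octahedral complex each vertex has one trans partner and four cis neighbours.
Systematic placement gives 3 geometric isomers: H2O mer, NH3 cis; H2O mer, NH3 trans; H2O fac, NH3 cis.
Each arrangement has an internal mirror plane or centre of symmetry, so none is chiral.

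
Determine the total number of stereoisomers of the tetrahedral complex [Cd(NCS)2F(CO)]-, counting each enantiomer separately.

1

All four vertices of a tetrahedron are equivalent and mutually adjacent, so cis/trans isomerism cannot arise.
Only one geometric arrangement is possible.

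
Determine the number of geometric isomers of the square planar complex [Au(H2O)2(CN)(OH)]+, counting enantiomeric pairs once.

2

In a square planar complex each vertex has one trans partner and two cis neighbours.
The distinct arrangements are (2 in all): H2O cis; H2O trans.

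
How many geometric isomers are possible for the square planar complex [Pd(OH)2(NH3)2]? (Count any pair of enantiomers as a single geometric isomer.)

2

In a square planar complex each vertex has one trans partner and two cis neighbours.
The distinct arrangements are (2 in all): OH cis; OH trans.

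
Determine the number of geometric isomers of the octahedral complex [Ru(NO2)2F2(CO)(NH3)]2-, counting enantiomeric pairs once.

Working through the distinct placements yields 6 geometric isomers: NO2 trans, F cis; NO2 cis, F cis (3 arrangements, 2 chiral); NO2 trans, F trans; NO2 cis, F trans.

6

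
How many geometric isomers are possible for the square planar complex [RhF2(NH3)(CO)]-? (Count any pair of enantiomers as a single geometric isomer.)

2

A square has two trans pairs of vertices; adjacent vertices are cis.
The distinct arrangements are (2 in all): F cis; F trans.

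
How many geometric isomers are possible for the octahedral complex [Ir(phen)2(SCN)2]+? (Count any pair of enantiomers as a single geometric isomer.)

In an octahedral complex each vertex has one trans partner and four cis neighbours.
Each phen is bidentate and must span two cis positions.
There are 2 geometric isomers: SCN trans; SCN cis (chiral).

2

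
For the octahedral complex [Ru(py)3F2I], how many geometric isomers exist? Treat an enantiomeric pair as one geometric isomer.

An octahedron has six vertices in three trans pairs; every non-trans pair is cis.
Systematic placement gives 3 geometric isomers: py mer, F trans; py mer, F cis; py fac, F cis.

3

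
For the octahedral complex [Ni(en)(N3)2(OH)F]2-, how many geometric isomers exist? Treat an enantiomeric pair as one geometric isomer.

4

An octahedron has six vertices in three trans pairs; every non-trans pair is cis.
Each en is bidentate and must span two cis positions.
There are 4 geometric isomers: N3 cis (3 arrangements, 2 chiral); N3 trans.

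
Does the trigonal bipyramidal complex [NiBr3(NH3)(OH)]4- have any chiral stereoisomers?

In a trigonal bipyramid the two axial positions differ from the three equatorial ones.
There are 4 geometric isomers: NH3 equatorial, OH equatorial; NH3 axial, OH equatorial; NH3 equatorial, OH axial; NH3 axial, OH axial.
Each arrangement has an internal mirror plane or centre of symmetry, so none is chiral.

no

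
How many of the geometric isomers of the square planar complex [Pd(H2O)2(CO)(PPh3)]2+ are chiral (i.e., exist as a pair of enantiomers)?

0

Working through the distinct placements yields 2 geometric isomers: H2O cis; H2O trans.
Each arrangement has an internal mirror plane or centre of symmetry, so none is chiral.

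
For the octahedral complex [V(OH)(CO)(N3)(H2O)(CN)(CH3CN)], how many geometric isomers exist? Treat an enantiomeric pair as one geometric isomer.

An octahedron has six vertices in three trans pairs; every non-trans pair is cis.
Placing the ligands in turn and identifying arrangements related by rotation or reflection leaves 15 distinct geometric isomers.

15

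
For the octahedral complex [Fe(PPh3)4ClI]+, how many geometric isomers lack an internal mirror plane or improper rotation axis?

An octahedron has six vertices in three trans pairs; every non-trans pair is cis.
Working through the distinct placements yields 2 geometric isomers: Cl and I mutually trans; Cl and I mutually cis.
Each arrangement has an internal mirror plane or centre of symmetry, so none is chiral.

0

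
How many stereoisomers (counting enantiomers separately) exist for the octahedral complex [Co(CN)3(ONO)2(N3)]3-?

Systematic placement gives 3 geometric isomers: CN mer, ONO trans; CN mer, ONO cis; CN fac, ONO cis.
Each arrangement has an internal mirror plane or centre of symmetry, so none is chiral.

3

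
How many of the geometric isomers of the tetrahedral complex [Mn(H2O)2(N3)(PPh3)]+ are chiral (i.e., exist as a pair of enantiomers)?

0

Only one geometric arrangement is possible.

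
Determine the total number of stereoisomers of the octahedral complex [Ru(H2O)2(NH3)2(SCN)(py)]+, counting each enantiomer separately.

8

In an octahedral complex each vertex has one trans partner and four cis neighbours.
Working through the distinct placements yields 6 geometric isomers: H2O trans, NH3 trans; H2O trans, NH3 cis; H2O cis, NH3 cis (3 arrangements, 2 chiral); H2O cis, NH3 trans.
Of these, 2 lack any improper symmetry element and so occur as enantiomeric pairs, giving 6 + 2 = 8 stereoisomers in total.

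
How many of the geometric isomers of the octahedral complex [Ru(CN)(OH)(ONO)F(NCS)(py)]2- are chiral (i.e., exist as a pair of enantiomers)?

15

Exhaustive case analysis gives 15 geometric isomers.
Of these, 15 lack any improper symmetry element and so occur as enantiomeric pairs, giving 15 + 15 = 30 stereoisomers in total.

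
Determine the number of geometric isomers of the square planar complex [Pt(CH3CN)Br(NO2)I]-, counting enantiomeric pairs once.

3

In a square planar complex each vertex has one trans partner and two cis neighbours.
The distinct arrangements are (3 in all): (Br/I trans, CH3CN/NO2 trans); (Br/NO2 trans, CH3CN/I trans); (Br/CH3CN trans, I/NO2 trans).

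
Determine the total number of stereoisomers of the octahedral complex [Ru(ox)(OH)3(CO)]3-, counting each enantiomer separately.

An octahedron has six vertices in three trans pairs; every non-trans pair is cis.
Each ox is bidentate and must span two cis positions.
Working through the distinct placements yields 2 geometric isomers: OH fac; OH mer.
Each arrangement has an internal mirror plane or centre of symmetry, so none is chiral.

2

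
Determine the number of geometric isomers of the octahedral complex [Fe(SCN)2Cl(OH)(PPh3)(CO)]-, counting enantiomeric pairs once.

The six octahedral sites form three mutually perpendicular trans pairs.
Placing the ligands in turn and identifying arrangements related by rotation or reflection leaves 9 distinct geometric isomers.

9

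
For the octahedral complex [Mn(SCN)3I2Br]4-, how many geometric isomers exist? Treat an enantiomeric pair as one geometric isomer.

3

There are 3 geometric isomers: SCN mer, I cis; SCN mer, I trans; SCN fac, I cis.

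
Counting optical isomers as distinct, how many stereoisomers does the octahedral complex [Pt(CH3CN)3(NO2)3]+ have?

2

The six octahedral sites form three mutually perpendicular trans pairs.
Systematic placement gives 2 geometric isomers: CH3CN mer; CH3CN fac.
Each arrangement has an internal mirror plane or centre of symmetry, so none is chiral.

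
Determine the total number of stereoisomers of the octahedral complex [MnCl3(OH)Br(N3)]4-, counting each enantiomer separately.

In an octahedral complex each vertex has one trans partner and four cis neighbours.
Working through the distinct placements yields 4 geometric isomers: Cl mer (3 arrangements); Cl fac (chiral).
One of these lacks any improper symmetry element and so occurs as an enantiomeric pair, giving 4 + 1 = 5 stereoisomers in total.

5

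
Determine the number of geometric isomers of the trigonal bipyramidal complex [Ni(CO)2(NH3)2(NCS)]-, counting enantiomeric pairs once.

5

In a trigonal bipyramid the two axial positions differ from the three equatorial ones.
Placing the ligands in turn and identifying arrangements related by rotation or reflection leaves 5 distinct geometric isomers.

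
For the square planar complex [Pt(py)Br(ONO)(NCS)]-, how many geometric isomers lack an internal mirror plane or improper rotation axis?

0

A square has two trans pairs of vertices; adjacent vertices are cis.
Working through the distinct placements yields 3 geometric isomers: (Br/ONO trans, NCS/py trans); (Br/py trans, NCS/ONO trans); (Br/NCS trans, ONO/py trans).
Each arrangement has an internal mirror plane or centre of symmetry, so none is chiral.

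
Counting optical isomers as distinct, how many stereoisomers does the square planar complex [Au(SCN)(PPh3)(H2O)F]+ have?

The distinct arrangements are (3 in all): (F/PPh3 trans, H2O/SCN trans); (F/SCN trans, H2O/PPh3 trans); (F/H2O trans, PPh3/SCN trans).
Each arrangement has an internal mirror plane or centre of symmetry, so none is chiral.

3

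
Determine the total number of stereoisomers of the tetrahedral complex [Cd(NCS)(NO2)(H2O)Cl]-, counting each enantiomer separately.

2

All four vertices of a tetrahedron are equivalent and mutually adjacent, so cis/trans isomerism cannot arise.
Only one geometric arrangement is possible; it has no improper symmetry element, so it exists as a pair of enantiomers (2 stereoisomers).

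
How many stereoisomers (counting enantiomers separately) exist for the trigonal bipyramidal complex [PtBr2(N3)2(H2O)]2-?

6

A trigonal bipyramid has two axial and three equatorial sites, which are chemically inequivalent.
Systematic enumeration (placing each ligand type in turn and discarding arrangements equivalent by rotation or reflection) gives 5 geometric isomers.
One of these lacks any improper symmetry element and so occurs as an enantiomeric pair, giving 5 + 1 = 6 stereoisomers in total.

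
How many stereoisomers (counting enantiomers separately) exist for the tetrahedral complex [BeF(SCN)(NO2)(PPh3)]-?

Only one geometric arrangement is possible; it has no improper symmetry element, so it exists as a pair of enantiomers (2 stereoisomers).

2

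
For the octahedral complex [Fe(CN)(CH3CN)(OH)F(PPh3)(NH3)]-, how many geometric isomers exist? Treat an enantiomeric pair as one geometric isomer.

15

Exhaustive case analysis gives 15 geometric isomers.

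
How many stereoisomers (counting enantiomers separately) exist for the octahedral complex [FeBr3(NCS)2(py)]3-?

3

Systematic placement gives 3 geometric isomers: Br mer, NCS cis; Br mer, NCS trans; Br fac, NCS cis.
Each arrangement has an internal mirror plane or centre of symmetry, so none is chiral.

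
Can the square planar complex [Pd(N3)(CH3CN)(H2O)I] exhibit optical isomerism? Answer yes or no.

no

In a square planar complex each vertex has one trans partner and two cis neighbours.
Working through the distinct placements yields 3 geometric isomers: (CH3CN/I trans, H2O/N3 trans); (CH3CN/N3 trans, H2O/I trans); (CH3CN/H2O trans, I/N3 trans).
Each arrangement has an internal mirror plane or centre of symmetry, so none is chiral.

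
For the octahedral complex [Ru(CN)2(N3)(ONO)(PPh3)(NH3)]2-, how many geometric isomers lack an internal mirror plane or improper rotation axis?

6

An octahedron has six vertices in three trans pairs; every non-trans pair is cis.
Placing the ligands in turn and identifying arrangements related by rotation or reflection leaves 9 distinct geometric isomers.
Of these, 6 lack any improper symmetry element and so occur as enantiomeric pairs, giving 9 + 6 = 15 stereoisomers in total.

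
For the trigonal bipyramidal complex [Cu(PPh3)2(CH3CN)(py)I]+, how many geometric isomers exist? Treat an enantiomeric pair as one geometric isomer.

7

A trigonal bipyramid has two axial and three equatorial sites, which are chemically inequivalent.
Exhaustive case analysis gives 7 geometric isomers.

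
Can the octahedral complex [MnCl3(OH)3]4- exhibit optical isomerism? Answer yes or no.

An octahedron has six vertices in three trans pairs; every non-trans pair is cis.
Systematic placement gives 2 geometric isomers: Cl mer; Cl fac.
Each arrangement has an internal mirror plane or centre of symmetry, so none is chiral.

no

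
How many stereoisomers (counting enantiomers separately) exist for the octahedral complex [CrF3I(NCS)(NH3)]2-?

5

Working through the distinct placements yields 4 geometric isomers: F mer (3 arrangements); F fac (chiral).
One of these lacks any improper symmetry element and so occurs as an enantiomeric pair, giving 4 + 1 = 5 stereoisomers in total.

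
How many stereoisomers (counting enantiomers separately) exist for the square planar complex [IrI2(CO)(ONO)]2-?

2

A square has two trans pairs of vertices; adjacent vertices are cis.
The distinct arrangements are (2 in all): I cis; I trans.
Each arrangement has an internal mirror plane or centre of symmetry, so none is chiral.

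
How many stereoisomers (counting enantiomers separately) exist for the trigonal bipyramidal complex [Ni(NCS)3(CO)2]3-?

3

A trigonal bipyramid has two axial and three equatorial sites, which are chemically inequivalent.
There are 3 geometric isomers: CO both axial; CO one axial, one equatorial; CO both equatorial.
Each arrangement has an internal mirror plane or centre of symmetry, so none is chiral.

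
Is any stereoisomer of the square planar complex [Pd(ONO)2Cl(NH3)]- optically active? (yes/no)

no

The distinct arrangements are (2 in all): ONO cis; ONO trans.
Each arrangement has an internal mirror plane or centre of symmetry, so none is chiral.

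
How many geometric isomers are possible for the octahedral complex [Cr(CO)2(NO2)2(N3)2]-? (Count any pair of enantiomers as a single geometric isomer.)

5

The six octahedral sites form three mutually perpendicular trans pairs.
The distinct arrangements are (5 in all): CO trans, NO2 trans, N3 trans; CO trans, NO2 cis, N3 cis; CO cis, NO2 trans, N3 cis; CO cis, NO2 cis, N3 cis (chiral); CO cis, NO2 cis, N3 trans.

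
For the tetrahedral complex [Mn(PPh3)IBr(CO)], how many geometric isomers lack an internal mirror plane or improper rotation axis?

1

Only one geometric arrangement is possible; it has no improper symmetry element, so it exists as a pair of enantiomers (2 stereoisomers).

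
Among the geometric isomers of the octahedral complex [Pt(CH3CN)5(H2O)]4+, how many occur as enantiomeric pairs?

An octahedron has six vertices in three trans pairs; every non-trans pair is cis.
Only one geometric arrangement is possible.

0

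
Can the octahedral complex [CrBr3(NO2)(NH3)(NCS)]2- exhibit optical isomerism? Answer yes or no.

In an octahedral complex each vertex has one trans partner and four cis neighbours.
Working through the distinct placements yields 4 geometric isomers: Br mer (3 arrangements); Br fac (chiral).
One of these lacks any improper symmetry element and so occurs as an enantiomeric pair, giving 4 + 1 = 5 stereoisomers in total.

yes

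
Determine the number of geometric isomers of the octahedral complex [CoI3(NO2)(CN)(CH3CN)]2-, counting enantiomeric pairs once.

4

An octahedron has six vertices in three trans pairs; every non-trans pair is cis.
There are 4 geometric isomers: I mer (3 arrangements); I fac (chiral).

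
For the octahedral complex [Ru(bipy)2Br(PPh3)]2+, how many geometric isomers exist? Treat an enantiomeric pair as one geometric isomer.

2

In an octahedral complex each vertex has one trans partner and four cis neighbours.
Each bipy is bidentate and must span two cis positions.
There are 2 geometric isomers: Br and PPh3 mutually trans; Br and PPh3 mutually cis (chiral).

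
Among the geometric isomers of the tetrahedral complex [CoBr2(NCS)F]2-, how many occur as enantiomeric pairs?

0

All four vertices of a tetrahedron are equivalent and mutually adjacent, so cis/trans isomerism cannot arise.
Only one geometric arrangement is possible.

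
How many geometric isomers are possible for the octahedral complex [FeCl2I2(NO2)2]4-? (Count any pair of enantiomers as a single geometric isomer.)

5

The six octahedral sites form three mutually perpendicular trans pairs.
There are 5 geometric isomers: Cl trans, I trans, NO2 trans; Cl trans, I cis, NO2 cis; Cl cis, I cis, NO2 trans; Cl cis, I cis, NO2 cis (chiral); Cl cis, I trans, NO2 cis.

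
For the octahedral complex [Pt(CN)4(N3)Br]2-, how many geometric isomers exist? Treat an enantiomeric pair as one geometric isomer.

There are 2 geometric isomers: N3 and Br mutually cis; N3 and Br mutually trans.

2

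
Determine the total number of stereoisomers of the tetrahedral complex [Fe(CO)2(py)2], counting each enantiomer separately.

1

In a tetrahedral complex all four positions are equivalent and every pair of ligands is adjacent — there is no cis/trans distinction.
Only one geometric arrangement is possible.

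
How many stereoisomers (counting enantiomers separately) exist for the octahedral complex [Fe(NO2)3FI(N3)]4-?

The six octahedral sites form three mutually perpendicular trans pairs.
The distinct arrangements are (4 in all): NO2 mer (3 arrangements); NO2 fac (chiral).
One of these lacks any improper symmetry element and so occurs as an enantiomeric pair, giving 4 + 1 = 5 stereoisomers in total.

5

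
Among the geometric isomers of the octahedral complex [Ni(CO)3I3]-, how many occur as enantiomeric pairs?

In an octahedral complex each vertex has one trans partner and four cis neighbours.
Systematic placement gives 2 geometric isomers: CO mer; CO fac.
Each arrangement has an internal mirror plane or centre of symmetry, so none is chiral.

0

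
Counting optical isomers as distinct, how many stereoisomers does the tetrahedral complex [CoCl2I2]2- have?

1

In a tetrahedral complex all four positions are equivalent and every pair of ligands is adjacent — there is no cis/trans distinction.
Only one geometric arrangement is possible.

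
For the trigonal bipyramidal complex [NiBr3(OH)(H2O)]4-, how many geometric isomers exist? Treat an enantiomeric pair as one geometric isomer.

4

A trigonal bipyramid has two axial and three equatorial sites, which are chemically inequivalent.
There are 4 geometric isomers: OH equatorial, H2O equatorial; OH equatorial, H2O axial; OH axial, H2O equatorial; OH axial, H2O axial.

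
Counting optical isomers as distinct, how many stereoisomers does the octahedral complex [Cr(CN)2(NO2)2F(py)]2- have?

8

An octahedron has six vertices in three trans pairs; every non-trans pair is cis.
Working through the distinct placements yields 6 geometric isomers: CN trans, NO2 cis; CN trans, NO2 trans; CN cis, NO2 cis (3 arrangements, 2 chiral); CN cis, NO2 trans.
Of these, 2 lack any improper symmetry element and so occur as enantiomeric pairs, giving 6 + 2 = 8 stereoisomers in total.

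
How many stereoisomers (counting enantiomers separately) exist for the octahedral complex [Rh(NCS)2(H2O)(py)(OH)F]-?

15

Systematic enumeration (placing each ligand type in turn and discarding arrangements equivalent by rotation or reflection) gives 9 geometric isomers.
Of these, 6 lack any improper symmetry element and so occur as enantiomeric pairs, giving 9 + 6 = 15 stereoisomers in total.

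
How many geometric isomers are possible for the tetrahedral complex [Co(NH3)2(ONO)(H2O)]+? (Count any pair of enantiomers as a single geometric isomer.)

In a tetrahedral complex all four positions are equivalent and every pair of ligands is adjacent — there is no cis/trans distinction.
Only one geometric arrangement is possible.

1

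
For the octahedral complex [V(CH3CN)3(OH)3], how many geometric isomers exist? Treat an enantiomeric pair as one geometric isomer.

An octahedron has six vertices in three trans pairs; every non-trans pair is cis.
Systematic placement gives 2 geometric isomers: CH3CN mer; CH3CN fac.

2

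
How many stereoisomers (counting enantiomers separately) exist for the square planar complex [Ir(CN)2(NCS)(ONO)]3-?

A square has two trans pairs of vertices; adjacent vertices are cis.
Working through the distinct placements yields 2 geometric isomers: CN cis; CN trans.
Each arrangement has an internal mirror plane or centre of symmetry, so none is chiral.

2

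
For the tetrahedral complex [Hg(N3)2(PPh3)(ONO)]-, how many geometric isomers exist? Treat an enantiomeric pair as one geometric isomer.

1

All four vertices of a tetrahedron are equivalent and mutually adjacent, so cis/trans isomerism cannot arise.
Only one geometric arrangement is possible.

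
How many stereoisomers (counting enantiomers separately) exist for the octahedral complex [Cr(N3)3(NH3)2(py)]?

3

The six octahedral sites form three mutually perpendicular trans pairs.
Systematic placement gives 3 geometric isomers: N3 mer, NH3 cis; N3 mer, NH3 trans; N3 fac, NH3 cis.
Each arrangement has an internal mirror plane or centre of symmetry, so none is chiral.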